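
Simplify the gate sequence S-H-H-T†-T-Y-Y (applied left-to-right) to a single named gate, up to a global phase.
S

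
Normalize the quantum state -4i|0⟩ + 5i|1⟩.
-0.6247i|0⟩ + 0.7809i|1⟩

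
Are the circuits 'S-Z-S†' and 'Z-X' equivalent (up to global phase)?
No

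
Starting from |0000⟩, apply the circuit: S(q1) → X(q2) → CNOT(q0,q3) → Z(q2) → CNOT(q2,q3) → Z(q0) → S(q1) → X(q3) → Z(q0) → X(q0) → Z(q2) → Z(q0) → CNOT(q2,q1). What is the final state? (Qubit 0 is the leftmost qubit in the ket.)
-|1110⟩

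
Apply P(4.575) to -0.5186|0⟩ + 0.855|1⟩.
-0.5186|0⟩ + (-0.1171 - 0.8469i)|1⟩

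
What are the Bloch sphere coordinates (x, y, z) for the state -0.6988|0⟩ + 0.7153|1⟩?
(-0.9997, 0, -0.02333)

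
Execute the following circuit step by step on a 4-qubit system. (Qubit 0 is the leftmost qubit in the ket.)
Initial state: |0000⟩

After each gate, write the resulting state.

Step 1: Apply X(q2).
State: |0010⟩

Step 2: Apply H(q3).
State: 1/√2|0010⟩ + 1/√2|0011⟩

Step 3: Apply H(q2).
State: 1/2|0000⟩ + 1/2|0001⟩ - 1/2|0010⟩ - 1/2|0011⟩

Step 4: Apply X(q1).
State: 1/2|0100⟩ + 1/2|0101⟩ - 1/2|0110⟩ - 1/2|0111⟩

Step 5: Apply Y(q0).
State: (1/2)i|1100⟩ + (1/2)i|1101⟩ - (1/2)i|1110⟩ - (1/2)i|1111⟩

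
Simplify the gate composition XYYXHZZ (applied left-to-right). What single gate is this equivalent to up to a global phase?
H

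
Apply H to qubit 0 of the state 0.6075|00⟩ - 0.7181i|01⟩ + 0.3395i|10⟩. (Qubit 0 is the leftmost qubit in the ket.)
(0.4296 + 0.2401i)|00⟩ - 0.5078i|01⟩ + (0.4296 - 0.2401i)|10⟩ - 0.5078i|11⟩

H on qubit 0 mixes each pair of kets that differ only in qubit 0: amplitudes (a, b) of (|…0…⟩, |…1…⟩) become ((a + b)/√2, (a − b)/√2). Kets absent from the input have amplitude 0.
(|00⟩, |10⟩): (a, b) = (0.6075, 0.3395i) → ((0.4296 + 0.2401i), (0.4296 - 0.2401i))
(|01⟩, |11⟩): (a, b) = (-0.7181i, 0) → (-0.5078i, -0.5078i)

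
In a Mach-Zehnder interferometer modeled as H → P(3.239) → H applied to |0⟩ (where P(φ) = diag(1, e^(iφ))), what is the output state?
(0.00237 - 0.04863i)|0⟩ + (0.9976 + 0.04863i)|1⟩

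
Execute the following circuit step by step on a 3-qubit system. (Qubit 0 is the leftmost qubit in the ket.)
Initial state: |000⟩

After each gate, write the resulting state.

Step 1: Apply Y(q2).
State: i|001⟩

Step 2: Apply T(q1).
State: i|001⟩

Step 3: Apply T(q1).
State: i|001⟩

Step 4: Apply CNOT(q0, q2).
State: i|001⟩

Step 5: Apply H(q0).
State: (1/√2)i|001⟩ + (1/√2)i|101⟩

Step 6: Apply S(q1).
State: (1/√2)i|001⟩ + (1/√2)i|101⟩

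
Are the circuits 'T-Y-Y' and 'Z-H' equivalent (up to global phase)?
No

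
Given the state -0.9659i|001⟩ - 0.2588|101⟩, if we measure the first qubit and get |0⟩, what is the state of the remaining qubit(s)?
-i|01⟩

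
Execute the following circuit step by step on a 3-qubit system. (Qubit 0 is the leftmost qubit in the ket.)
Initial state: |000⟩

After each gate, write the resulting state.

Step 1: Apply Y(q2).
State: i|001⟩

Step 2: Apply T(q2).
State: (-1/√2 + (1/√2)i)|001⟩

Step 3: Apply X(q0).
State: (-1/√2 + (1/√2)i)|101⟩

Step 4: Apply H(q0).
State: (-1/2 + (1/2)i)|001⟩ + (1/2 - (1/2)i)|101⟩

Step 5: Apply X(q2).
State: (-1/2 + (1/2)i)|000⟩ + (1/2 - (1/2)i)|100⟩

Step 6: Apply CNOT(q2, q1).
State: (-1/2 + (1/2)i)|000⟩ + (1/2 - (1/2)i)|100⟩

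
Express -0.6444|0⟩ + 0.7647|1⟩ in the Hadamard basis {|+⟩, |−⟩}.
0.08506|+⟩ - 0.9964|−⟩

With |ψ⟩ = α|0⟩ + β|1⟩, the Hadamard-basis coefficients are ⟨+|ψ⟩ = (α + β)/√2 and ⟨−|ψ⟩ = (α − β)/√2.
Here α = -0.6444, β = 0.7647: (α + β)/√2 = 0.08506, (α − β)/√2 = -0.9964.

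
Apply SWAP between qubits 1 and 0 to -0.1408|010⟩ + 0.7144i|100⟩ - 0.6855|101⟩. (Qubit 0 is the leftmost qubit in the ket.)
0.7144i|010⟩ - 0.6855|011⟩ - 0.1408|100⟩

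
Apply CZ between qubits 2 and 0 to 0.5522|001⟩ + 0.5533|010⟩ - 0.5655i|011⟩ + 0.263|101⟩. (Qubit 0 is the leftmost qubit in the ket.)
0.5522|001⟩ + 0.5533|010⟩ - 0.5655i|011⟩ - 0.263|101⟩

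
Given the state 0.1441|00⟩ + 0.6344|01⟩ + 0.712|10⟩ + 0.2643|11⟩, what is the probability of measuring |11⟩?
0.06985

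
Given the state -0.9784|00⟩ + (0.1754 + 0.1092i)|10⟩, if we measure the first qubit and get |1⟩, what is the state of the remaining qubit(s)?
(0.8489 + 0.5285i)|0⟩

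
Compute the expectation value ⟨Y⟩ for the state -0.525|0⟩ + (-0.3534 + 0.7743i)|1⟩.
-0.813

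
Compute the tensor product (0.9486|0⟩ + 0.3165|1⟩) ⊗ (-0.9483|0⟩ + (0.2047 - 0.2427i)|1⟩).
-0.8996|00⟩ + (0.1942 - 0.2302i)|01⟩ - 0.3001|10⟩ + (0.06479 - 0.07681i)|11⟩

amp(|b₁b₂…⟩) = product of the factor amplitudes for bits b₁, b₂, …; only kets whose every factor amplitude is nonzero survive.
|00⟩: (0.9486)(-0.9483) = -0.8996
|01⟩: (0.9486)(0.2047 - 0.2427i) = (0.1942 - 0.2302i)
|10⟩: (0.3165)(-0.9483) = -0.3001
|11⟩: (0.3165)(0.2047 - 0.2427i) = (0.06479 - 0.07681i)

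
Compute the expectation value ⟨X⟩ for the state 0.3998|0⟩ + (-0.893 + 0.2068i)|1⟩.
-0.714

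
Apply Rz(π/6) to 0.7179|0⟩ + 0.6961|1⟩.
(0.6934 - 0.1858i)|0⟩ + (0.6724 + 0.1802i)|1⟩

Rz(π/6) = [[e^(−iθ/2), 0], [0, e^(iθ/2)]] with e^(±iθ/2) = cos(θ/2) ± i·sin(θ/2); θ = π/6, cos(θ/2) ≈ 0.965926, sin(θ/2) ≈ 0.258819.
With a = amp(|0⟩) = 0.7179 and b = amp(|1⟩) = 0.6961:
new amp(|0⟩) = (0.965926 - 0.258819i)·a = (0.6934 - 0.1858i)
new amp(|1⟩) = (0.965926 + 0.258819i)·b = (0.6724 + 0.1802i)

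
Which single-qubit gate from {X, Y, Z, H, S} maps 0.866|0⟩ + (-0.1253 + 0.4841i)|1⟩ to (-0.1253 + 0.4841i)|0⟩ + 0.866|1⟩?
X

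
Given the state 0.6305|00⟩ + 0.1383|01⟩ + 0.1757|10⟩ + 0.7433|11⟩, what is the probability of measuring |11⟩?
0.5525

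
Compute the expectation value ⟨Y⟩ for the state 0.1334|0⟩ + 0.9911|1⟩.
0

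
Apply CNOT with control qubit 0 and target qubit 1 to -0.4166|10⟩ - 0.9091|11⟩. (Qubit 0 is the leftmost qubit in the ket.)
-0.9091|10⟩ - 0.4166|11⟩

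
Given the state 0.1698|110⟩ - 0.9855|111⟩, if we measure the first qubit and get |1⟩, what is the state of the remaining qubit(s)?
0.1698|10⟩ - 0.9855|11⟩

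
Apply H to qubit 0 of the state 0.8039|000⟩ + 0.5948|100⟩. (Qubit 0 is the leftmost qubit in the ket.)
0.989|000⟩ + 0.1479|100⟩

H on qubit 0 mixes each pair of kets that differ only in qubit 0: amplitudes (a, b) of (|…0…⟩, |…1…⟩) become ((a + b)/√2, (a − b)/√2). Kets absent from the input have amplitude 0.
(|000⟩, |100⟩): (a, b) = (0.8039, 0.5948) → (0.989, 0.1479)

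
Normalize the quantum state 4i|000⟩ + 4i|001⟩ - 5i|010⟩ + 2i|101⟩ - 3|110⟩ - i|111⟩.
0.4747i|000⟩ + 0.4747i|001⟩ - 0.5934i|010⟩ + 0.2374i|101⟩ - 0.356|110⟩ - 0.1187i|111⟩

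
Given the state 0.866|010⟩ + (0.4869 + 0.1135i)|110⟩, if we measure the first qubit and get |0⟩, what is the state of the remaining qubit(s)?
|10⟩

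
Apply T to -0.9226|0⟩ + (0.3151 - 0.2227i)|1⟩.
-0.9226|0⟩ + (0.3803 + 0.06534i)|1⟩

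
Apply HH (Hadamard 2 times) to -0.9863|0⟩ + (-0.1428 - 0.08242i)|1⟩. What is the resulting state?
-0.9863|0⟩ + (-0.1428 - 0.08242i)|1⟩

H² = I, so an even number of Hadamards cancels: H^2 = I and the state is unchanged.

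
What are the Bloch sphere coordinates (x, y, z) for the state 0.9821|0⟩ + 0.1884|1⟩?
(0.3701, 0, 0.929)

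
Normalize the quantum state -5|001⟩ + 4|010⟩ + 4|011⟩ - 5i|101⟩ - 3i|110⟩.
-0.5241|001⟩ + 0.4193|010⟩ + 0.4193|011⟩ - 0.5241i|101⟩ - 0.3145i|110⟩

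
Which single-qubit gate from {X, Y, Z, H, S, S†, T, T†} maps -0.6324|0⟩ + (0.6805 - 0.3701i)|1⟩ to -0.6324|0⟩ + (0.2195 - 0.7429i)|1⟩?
T†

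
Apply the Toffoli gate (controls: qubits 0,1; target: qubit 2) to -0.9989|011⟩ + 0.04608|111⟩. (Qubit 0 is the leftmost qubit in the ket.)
-0.9989|011⟩ + 0.04608|110⟩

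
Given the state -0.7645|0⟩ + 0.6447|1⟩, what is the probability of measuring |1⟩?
0.4156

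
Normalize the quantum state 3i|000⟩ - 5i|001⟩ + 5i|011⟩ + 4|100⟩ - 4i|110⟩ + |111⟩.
0.3128i|000⟩ - 0.5213i|001⟩ + 0.5213i|011⟩ + 0.417|100⟩ - 0.417i|110⟩ + 0.1043|111⟩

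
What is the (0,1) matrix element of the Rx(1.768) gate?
-0.7733i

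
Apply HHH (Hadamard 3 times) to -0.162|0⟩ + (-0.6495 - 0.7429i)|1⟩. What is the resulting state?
(-0.5738 - 0.5253i)|0⟩ + (0.3447 + 0.5253i)|1⟩

H² = I, so H^3 = H: a single Hadamard. With (a, b) = (-0.162, (-0.6495 - 0.7429i)), H gives ((a + b)/√2, (a − b)/√2) = ((-0.5738 - 0.5253i), (0.3447 + 0.5253i)).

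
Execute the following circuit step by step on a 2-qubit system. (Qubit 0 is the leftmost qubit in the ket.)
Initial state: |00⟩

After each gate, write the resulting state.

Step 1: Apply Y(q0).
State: i|10⟩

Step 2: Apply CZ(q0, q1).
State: i|10⟩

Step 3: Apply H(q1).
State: (1/√2)i|10⟩ + (1/√2)i|11⟩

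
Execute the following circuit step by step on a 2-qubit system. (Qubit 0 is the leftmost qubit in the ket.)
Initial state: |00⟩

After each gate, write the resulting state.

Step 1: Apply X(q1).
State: |01⟩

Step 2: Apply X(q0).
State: |11⟩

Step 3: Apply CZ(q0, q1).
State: -|11⟩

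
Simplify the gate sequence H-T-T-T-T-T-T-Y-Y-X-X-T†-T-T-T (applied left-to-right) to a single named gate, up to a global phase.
H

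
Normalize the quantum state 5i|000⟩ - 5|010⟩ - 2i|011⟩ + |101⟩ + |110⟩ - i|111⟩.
0.6623i|000⟩ - 0.6623|010⟩ - 0.2649i|011⟩ + 0.1325|101⟩ + 0.1325|110⟩ - 0.1325i|111⟩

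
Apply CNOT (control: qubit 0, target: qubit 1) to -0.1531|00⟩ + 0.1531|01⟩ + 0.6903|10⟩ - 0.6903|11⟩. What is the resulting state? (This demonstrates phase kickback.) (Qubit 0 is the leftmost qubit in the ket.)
-0.1531|00⟩ + 0.1531|01⟩ - 0.6903|10⟩ + 0.6903|11⟩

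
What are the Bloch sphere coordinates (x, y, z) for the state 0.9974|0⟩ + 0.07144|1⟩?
(0.1425, 0, 0.9897)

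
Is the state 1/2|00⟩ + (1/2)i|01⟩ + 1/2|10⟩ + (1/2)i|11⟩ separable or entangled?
Separable

Writing the state as a|00⟩ + b|01⟩ + c|10⟩ + d|11⟩, it is a product state iff ad − bc = 0.
Here (a, b, c, d) = (1/2, (1/2)i, 1/2, (1/2)i): ad − bc = (1/2)((1/2)i) − ((1/2)i)(1/2) = 0, so the state is separable.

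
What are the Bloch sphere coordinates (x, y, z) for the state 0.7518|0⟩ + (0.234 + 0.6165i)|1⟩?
(0.3518, 0.927, 0.1304)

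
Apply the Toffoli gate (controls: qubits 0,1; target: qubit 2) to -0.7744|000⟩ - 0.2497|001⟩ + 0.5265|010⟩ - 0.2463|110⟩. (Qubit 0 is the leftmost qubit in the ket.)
-0.7744|000⟩ - 0.2497|001⟩ + 0.5265|010⟩ - 0.2463|111⟩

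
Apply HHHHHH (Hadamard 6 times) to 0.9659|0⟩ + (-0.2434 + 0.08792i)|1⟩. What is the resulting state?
0.9659|0⟩ + (-0.2434 + 0.08792i)|1⟩

H² = I, so an even number of Hadamards cancels: H^6 = I and the state is unchanged.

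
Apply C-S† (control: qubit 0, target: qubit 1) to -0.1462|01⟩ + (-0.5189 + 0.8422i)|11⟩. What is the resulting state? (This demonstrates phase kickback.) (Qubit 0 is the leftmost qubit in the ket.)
-0.1462|01⟩ + (0.8422 + 0.5189i)|11⟩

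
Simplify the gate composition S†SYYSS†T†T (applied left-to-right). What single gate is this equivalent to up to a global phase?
I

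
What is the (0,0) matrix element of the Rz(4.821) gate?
(-0.7444 - 0.6677i)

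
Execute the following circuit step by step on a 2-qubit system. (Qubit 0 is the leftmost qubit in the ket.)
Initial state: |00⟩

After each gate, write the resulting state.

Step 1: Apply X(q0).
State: |10⟩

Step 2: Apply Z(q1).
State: |10⟩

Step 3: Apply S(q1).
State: |10⟩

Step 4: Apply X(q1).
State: |11⟩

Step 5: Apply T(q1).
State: (1/√2 + (1/√2)i)|11⟩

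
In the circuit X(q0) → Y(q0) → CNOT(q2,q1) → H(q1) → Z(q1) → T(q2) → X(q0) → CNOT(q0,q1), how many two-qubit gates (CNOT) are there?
2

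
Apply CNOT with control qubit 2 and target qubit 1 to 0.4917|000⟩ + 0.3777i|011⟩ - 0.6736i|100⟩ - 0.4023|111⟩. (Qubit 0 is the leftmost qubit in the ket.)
0.4917|000⟩ + 0.3777i|001⟩ - 0.6736i|100⟩ - 0.4023|101⟩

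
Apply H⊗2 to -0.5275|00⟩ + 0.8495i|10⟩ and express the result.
(-0.2638 + 0.4248i)|00⟩ + (-0.2638 + 0.4248i)|01⟩ + (-0.2638 - 0.4248i)|10⟩ + (-0.2638 - 0.4248i)|11⟩

H⊗2 gives amp(|y⟩) = (1/2) Σ_x (−1)^(x·y) amp(|x⟩), where x·y is the number of positions in which both x and y have a 1.
|00⟩: (-0.5275 + 0.8495i)/2 = (-0.2638 + 0.4248i)
|01⟩: (-0.5275 + 0.8495i)/2 = (-0.2638 + 0.4248i)
|10⟩: (-0.5275 - 0.8495i)/2 = (-0.2638 - 0.4248i)
|11⟩: (-0.5275 - 0.8495i)/2 = (-0.2638 - 0.4248i)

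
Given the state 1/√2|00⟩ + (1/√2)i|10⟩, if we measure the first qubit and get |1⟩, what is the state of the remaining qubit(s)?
i|0⟩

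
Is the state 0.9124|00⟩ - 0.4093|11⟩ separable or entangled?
Entangled

Writing the state as a|00⟩ + b|01⟩ + c|10⟩ + d|11⟩, it is a product state iff ad − bc = 0.
Here (a, b, c, d) = (0.9124, 0, 0, -0.4093): ad − bc = (0.9124)(-0.4093) − (0)(0) = -0.3734 ≠ 0, so the state is entangled.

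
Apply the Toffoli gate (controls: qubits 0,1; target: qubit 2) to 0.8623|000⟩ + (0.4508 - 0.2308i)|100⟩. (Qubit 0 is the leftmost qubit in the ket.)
0.8623|000⟩ + (0.4508 - 0.2308i)|100⟩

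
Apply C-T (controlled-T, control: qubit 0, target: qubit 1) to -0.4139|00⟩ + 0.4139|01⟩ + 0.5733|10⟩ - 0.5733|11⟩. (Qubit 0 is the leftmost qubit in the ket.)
-0.4139|00⟩ + 0.4139|01⟩ + 0.5733|10⟩ + (-0.4054 - 0.4054i)|11⟩

C-T leaves the control-|0⟩ kets |00⟩, |01⟩ unchanged and applies T to qubit 1 on the control-|1⟩ pair (|10⟩, |11⟩).
T = [[1, 0], [0, (1/√2 + (1/√2)i)]].
With a = amp(|10⟩) = 0.5733 and b = amp(|11⟩) = -0.5733:
new amp(|10⟩) = (1)·a = 0.5733
new amp(|11⟩) = (1/√2 + (1/√2)i)·b = (-0.4054 - 0.4054i)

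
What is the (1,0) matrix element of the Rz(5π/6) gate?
0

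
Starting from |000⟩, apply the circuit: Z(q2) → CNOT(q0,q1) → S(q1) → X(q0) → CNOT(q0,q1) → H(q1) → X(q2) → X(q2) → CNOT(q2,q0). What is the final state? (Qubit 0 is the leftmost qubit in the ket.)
1/√2|100⟩ - 1/√2|110⟩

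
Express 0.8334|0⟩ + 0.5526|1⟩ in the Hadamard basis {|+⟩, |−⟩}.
0.98|+⟩ + 0.1986|−⟩

With |ψ⟩ = α|0⟩ + β|1⟩, the Hadamard-basis coefficients are ⟨+|ψ⟩ = (α + β)/√2 and ⟨−|ψ⟩ = (α − β)/√2.
Here α = 0.8334, β = 0.5526: (α + β)/√2 = 0.98, (α − β)/√2 = 0.1986.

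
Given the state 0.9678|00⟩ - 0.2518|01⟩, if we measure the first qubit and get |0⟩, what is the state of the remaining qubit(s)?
0.9678|0⟩ - 0.2518|1⟩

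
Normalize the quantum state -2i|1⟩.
-i|1⟩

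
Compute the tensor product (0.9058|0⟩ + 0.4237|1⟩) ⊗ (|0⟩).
0.9058|00⟩ + 0.4237|10⟩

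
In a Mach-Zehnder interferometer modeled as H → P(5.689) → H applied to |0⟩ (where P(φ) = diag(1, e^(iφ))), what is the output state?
(0.9143 - 0.2799i)|0⟩ + (0.0857 + 0.2799i)|1⟩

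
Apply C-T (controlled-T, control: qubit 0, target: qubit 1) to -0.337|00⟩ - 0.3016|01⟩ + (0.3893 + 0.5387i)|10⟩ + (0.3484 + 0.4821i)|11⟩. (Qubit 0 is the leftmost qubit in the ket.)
-0.337|00⟩ - 0.3016|01⟩ + (0.3893 + 0.5387i)|10⟩ + (-0.09454 + 0.5873i)|11⟩

C-T leaves the control-|0⟩ kets |00⟩, |01⟩ unchanged and applies T to qubit 1 on the control-|1⟩ pair (|10⟩, |11⟩).
T = [[1, 0], [0, (1/√2 + (1/√2)i)]].
With a = amp(|10⟩) = (0.3893 + 0.5387i) and b = amp(|11⟩) = (0.3484 + 0.4821i):
new amp(|10⟩) = (1)·a = (0.3893 + 0.5387i)
new amp(|11⟩) = (1/√2 + (1/√2)i)·b = (-0.09454 + 0.5873i)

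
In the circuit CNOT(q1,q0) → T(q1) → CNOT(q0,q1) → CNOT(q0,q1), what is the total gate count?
4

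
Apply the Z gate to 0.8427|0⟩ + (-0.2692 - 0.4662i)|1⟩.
0.8427|0⟩ + (0.2692 + 0.4662i)|1⟩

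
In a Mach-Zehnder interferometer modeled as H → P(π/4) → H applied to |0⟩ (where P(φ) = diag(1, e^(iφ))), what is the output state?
(0.8536 + (1/√8)i)|0⟩ + (0.1464 - (1/√8)i)|1⟩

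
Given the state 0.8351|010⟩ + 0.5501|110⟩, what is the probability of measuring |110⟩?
0.3026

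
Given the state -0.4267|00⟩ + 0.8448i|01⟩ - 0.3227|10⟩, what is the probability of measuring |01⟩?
0.7137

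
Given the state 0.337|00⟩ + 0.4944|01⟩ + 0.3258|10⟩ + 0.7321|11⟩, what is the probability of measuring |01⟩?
0.2444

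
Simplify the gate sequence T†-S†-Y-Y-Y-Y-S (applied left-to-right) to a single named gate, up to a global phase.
T†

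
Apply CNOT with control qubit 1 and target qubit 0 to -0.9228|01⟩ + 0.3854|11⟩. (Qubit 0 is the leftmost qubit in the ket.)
0.3854|01⟩ - 0.9228|11⟩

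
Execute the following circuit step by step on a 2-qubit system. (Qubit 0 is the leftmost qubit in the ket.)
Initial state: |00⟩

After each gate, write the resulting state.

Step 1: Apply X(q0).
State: |10⟩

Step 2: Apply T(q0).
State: (1/√2 + (1/√2)i)|10⟩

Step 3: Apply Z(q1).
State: (1/√2 + (1/√2)i)|10⟩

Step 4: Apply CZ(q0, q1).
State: (1/√2 + (1/√2)i)|10⟩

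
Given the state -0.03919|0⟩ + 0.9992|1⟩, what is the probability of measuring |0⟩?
0.001536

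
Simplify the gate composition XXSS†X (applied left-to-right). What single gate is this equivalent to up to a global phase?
X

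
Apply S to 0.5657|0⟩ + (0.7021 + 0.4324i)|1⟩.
0.5657|0⟩ + (-0.4324 + 0.7021i)|1⟩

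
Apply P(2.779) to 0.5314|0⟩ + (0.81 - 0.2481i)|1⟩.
0.5314|0⟩ + (-0.6693 + 0.5193i)|1⟩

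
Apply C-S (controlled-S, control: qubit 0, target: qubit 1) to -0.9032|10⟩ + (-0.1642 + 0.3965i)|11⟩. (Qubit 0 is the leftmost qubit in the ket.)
-0.9032|10⟩ + (-0.3965 - 0.1642i)|11⟩

C-S leaves the control-|0⟩ kets |00⟩, |01⟩ unchanged and applies S to qubit 1 on the control-|1⟩ pair (|10⟩, |11⟩).
S = [[1, 0], [0, i]].
With a = amp(|10⟩) = -0.9032 and b = amp(|11⟩) = (-0.1642 + 0.3965i):
new amp(|10⟩) = (1)·a = -0.9032
new amp(|11⟩) = (i)·b = (-0.3965 - 0.1642i)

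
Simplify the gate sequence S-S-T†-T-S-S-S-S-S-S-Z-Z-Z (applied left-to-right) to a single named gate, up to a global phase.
Z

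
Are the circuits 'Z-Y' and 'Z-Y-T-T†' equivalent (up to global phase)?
Yes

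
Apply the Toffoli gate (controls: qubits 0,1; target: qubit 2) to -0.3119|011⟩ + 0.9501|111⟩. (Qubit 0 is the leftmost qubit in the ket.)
-0.3119|011⟩ + 0.9501|110⟩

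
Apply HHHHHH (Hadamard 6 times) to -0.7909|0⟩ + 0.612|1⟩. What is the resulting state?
-0.7909|0⟩ + 0.612|1⟩

H² = I, so an even number of Hadamards cancels: H^6 = I and the state is unchanged.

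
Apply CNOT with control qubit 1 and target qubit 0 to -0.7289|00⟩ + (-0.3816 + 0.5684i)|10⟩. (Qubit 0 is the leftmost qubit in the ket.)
-0.7289|00⟩ + (-0.3816 + 0.5684i)|10⟩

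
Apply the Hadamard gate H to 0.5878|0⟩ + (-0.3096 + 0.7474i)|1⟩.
(0.1967 + 0.5285i)|0⟩ + (0.6346 - 0.5285i)|1⟩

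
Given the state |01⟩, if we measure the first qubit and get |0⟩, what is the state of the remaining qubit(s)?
|1⟩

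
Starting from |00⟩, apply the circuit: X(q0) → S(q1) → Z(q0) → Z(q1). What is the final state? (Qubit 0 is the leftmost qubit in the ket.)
-|10⟩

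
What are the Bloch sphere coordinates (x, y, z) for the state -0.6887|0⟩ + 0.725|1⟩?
(-0.9986, 0, -0.05132)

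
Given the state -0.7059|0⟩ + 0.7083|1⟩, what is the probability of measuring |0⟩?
0.4983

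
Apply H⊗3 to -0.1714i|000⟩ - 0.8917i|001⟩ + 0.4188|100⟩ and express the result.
(0.1481 - 0.3759i)|000⟩ + (0.1481 + 0.2547i)|001⟩ + (0.1481 - 0.3759i)|010⟩ + (0.1481 + 0.2547i)|011⟩ + (-0.1481 - 0.3759i)|100⟩ + (-0.1481 + 0.2547i)|101⟩ + (-0.1481 - 0.3759i)|110⟩ + (-0.1481 + 0.2547i)|111⟩

H⊗3 gives amp(|y⟩) = (1/2√2) Σ_x (−1)^(x·y) amp(|x⟩), where x·y is the number of positions in which both x and y have a 1.
|000⟩: (-0.1714i - 0.8917i + 0.4188)/(2√2) = (0.1481 - 0.3759i)
|001⟩: (-0.1714i + 0.8917i + 0.4188)/(2√2) = (0.1481 + 0.2547i)
|010⟩: (-0.1714i - 0.8917i + 0.4188)/(2√2) = (0.1481 - 0.3759i)
|011⟩: (-0.1714i + 0.8917i + 0.4188)/(2√2) = (0.1481 + 0.2547i)
|100⟩: (-0.1714i - 0.8917i - 0.4188)/(2√2) = (-0.1481 - 0.3759i)
|101⟩: (-0.1714i + 0.8917i - 0.4188)/(2√2) = (-0.1481 + 0.2547i)
|110⟩: (-0.1714i - 0.8917i - 0.4188)/(2√2) = (-0.1481 - 0.3759i)
|111⟩: (-0.1714i + 0.8917i - 0.4188)/(2√2) = (-0.1481 + 0.2547i)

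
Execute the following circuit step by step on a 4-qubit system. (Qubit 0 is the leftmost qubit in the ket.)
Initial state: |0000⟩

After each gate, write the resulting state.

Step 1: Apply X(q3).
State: |0001⟩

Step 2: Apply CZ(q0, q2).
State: |0001⟩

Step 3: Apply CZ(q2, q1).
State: |0001⟩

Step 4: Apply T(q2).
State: |0001⟩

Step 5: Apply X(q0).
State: |1001⟩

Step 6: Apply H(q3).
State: 1/√2|1000⟩ - 1/√2|1001⟩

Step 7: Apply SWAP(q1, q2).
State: 1/√2|1000⟩ - 1/√2|1001⟩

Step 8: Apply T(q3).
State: 1/√2|1000⟩ + (-1/2 - (1/2)i)|1001⟩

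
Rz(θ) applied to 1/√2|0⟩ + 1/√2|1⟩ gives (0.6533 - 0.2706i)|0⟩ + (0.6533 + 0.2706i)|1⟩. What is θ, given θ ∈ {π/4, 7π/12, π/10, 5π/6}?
π/4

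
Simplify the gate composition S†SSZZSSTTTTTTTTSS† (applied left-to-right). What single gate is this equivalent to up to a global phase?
S†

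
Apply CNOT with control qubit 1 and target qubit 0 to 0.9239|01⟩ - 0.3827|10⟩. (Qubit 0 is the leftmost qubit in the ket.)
-0.3827|10⟩ + 0.9239|11⟩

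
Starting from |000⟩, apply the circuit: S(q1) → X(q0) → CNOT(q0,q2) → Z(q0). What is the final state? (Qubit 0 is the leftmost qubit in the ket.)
-|101⟩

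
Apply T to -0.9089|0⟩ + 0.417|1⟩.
-0.9089|0⟩ + (0.2949 + 0.2949i)|1⟩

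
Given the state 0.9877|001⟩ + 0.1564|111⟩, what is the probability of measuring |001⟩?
0.9756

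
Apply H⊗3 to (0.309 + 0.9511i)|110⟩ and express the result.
(0.1092 + 0.3363i)|000⟩ + (0.1092 + 0.3363i)|001⟩ + (-0.1092 - 0.3363i)|010⟩ + (-0.1092 - 0.3363i)|011⟩ + (-0.1092 - 0.3363i)|100⟩ + (-0.1092 - 0.3363i)|101⟩ + (0.1092 + 0.3363i)|110⟩ + (0.1092 + 0.3363i)|111⟩

H⊗3 gives amp(|y⟩) = (1/2√2) Σ_x (−1)^(x·y) amp(|x⟩), where x·y is the number of positions in which both x and y have a 1.
|000⟩: ((0.309 + 0.9511i))/(2√2) = (0.1092 + 0.3363i)
|001⟩: ((0.309 + 0.9511i))/(2√2) = (0.1092 + 0.3363i)
|010⟩: (-(0.309 + 0.9511i))/(2√2) = (-0.1092 - 0.3363i)
|011⟩: (-(0.309 + 0.9511i))/(2√2) = (-0.1092 - 0.3363i)
|100⟩: (-(0.309 + 0.9511i))/(2√2) = (-0.1092 - 0.3363i)
|101⟩: (-(0.309 + 0.9511i))/(2√2) = (-0.1092 - 0.3363i)
|110⟩: ((0.309 + 0.9511i))/(2√2) = (0.1092 + 0.3363i)
|111⟩: ((0.309 + 0.9511i))/(2√2) = (0.1092 + 0.3363i)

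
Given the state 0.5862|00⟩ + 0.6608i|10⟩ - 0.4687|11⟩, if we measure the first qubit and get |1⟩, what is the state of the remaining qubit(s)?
0.8157i|0⟩ - 0.5785|1⟩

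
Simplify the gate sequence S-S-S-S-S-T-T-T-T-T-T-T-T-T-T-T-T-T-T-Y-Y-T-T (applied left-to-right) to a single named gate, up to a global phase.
S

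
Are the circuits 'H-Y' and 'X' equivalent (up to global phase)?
No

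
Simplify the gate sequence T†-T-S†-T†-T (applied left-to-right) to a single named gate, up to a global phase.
S†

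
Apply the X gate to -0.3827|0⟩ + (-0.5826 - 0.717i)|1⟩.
(-0.5826 - 0.717i)|0⟩ - 0.3827|1⟩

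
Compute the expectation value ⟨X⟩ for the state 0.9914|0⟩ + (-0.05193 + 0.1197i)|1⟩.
-0.103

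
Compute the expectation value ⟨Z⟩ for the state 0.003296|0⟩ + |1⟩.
-1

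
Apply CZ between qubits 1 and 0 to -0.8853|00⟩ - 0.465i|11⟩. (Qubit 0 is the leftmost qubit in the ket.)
-0.8853|00⟩ + 0.465i|11⟩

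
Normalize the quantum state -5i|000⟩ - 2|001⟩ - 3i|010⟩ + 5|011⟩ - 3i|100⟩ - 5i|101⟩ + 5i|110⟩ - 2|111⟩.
-0.4454i|000⟩ - 0.1782|001⟩ - 0.2673i|010⟩ + 0.4454|011⟩ - 0.2673i|100⟩ - 0.4454i|101⟩ + 0.4454i|110⟩ - 0.1782|111⟩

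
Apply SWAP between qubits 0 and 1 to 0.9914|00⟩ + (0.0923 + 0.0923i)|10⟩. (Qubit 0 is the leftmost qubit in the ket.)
0.9914|00⟩ + (0.0923 + 0.0923i)|01⟩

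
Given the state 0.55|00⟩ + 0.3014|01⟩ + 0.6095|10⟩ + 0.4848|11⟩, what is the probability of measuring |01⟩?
0.09084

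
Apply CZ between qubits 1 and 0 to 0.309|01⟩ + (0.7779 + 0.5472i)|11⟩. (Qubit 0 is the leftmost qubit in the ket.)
0.309|01⟩ + (-0.7779 - 0.5472i)|11⟩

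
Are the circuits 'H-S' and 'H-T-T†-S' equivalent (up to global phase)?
Yes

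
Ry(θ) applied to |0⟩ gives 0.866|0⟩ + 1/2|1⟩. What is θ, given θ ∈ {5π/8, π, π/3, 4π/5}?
π/3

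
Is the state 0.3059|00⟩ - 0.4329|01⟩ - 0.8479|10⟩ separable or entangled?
Entangled

Writing the state as a|00⟩ + b|01⟩ + c|10⟩ + d|11⟩, it is a product state iff ad − bc = 0.
Here (a, b, c, d) = (0.3059, -0.4329, -0.8479, 0): ad − bc = (0.3059)(0) − (-0.4329)(-0.8479) = -0.3671 ≠ 0, so the state is entangled.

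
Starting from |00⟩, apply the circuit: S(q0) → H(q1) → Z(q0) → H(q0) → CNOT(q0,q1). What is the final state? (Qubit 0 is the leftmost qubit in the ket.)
1/2|00⟩ + 1/2|01⟩ + 1/2|10⟩ + 1/2|11⟩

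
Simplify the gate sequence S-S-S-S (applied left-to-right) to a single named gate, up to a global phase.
I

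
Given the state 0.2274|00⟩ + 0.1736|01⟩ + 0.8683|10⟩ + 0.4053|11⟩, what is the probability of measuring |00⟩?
0.05171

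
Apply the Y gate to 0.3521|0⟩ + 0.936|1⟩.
-0.936i|0⟩ + 0.3521i|1⟩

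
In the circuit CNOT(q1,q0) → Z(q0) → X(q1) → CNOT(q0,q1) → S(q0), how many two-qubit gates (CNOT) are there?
2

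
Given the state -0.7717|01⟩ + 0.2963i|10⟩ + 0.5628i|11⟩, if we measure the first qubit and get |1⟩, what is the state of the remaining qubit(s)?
0.4659i|0⟩ + 0.8849i|1⟩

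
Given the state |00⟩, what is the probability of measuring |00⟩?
1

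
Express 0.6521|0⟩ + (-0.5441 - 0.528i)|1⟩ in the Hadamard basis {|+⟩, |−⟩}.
(0.07637 - 0.3734i)|+⟩ + (0.8458 + 0.3734i)|−⟩

With |ψ⟩ = α|0⟩ + β|1⟩, the Hadamard-basis coefficients are ⟨+|ψ⟩ = (α + β)/√2 and ⟨−|ψ⟩ = (α − β)/√2.
Here α = 0.6521, β = (-0.5441 - 0.528i): (α + β)/√2 = (0.07637 - 0.3734i), (α − β)/√2 = (0.8458 + 0.3734i).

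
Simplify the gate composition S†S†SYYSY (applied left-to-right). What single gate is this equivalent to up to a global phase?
Y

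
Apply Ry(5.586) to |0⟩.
-0.9399|0⟩ + 0.3416|1⟩

Ry(5.586) = [[cos(θ/2), −sin(θ/2)], [sin(θ/2), cos(θ/2)]]; θ = 5.586, cos(θ/2) ≈ -0.939854, sin(θ/2) ≈ 0.341575.
With a = amp(|0⟩) = 1 and b = amp(|1⟩) = 0:
new amp(|0⟩) = (-0.939854)·a + (-0.341575)·b = -0.9399
new amp(|1⟩) = (0.341575)·a + (-0.939854)·b = 0.3416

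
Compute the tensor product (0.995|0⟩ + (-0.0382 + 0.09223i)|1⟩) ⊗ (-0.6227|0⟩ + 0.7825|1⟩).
-0.6196|00⟩ + 0.7786|01⟩ + (0.02379 - 0.05743i)|10⟩ + (-0.02989 + 0.07217i)|11⟩

amp(|b₁b₂…⟩) = product of the factor amplitudes for bits b₁, b₂, …; only kets whose every factor amplitude is nonzero survive.
|00⟩: (0.995)(-0.6227) = -0.6196
|01⟩: (0.995)(0.7825) = 0.7786
|10⟩: (-0.0382 + 0.09223i)(-0.6227) = (0.02379 - 0.05743i)
|11⟩: (-0.0382 + 0.09223i)(0.7825) = (-0.02989 + 0.07217i)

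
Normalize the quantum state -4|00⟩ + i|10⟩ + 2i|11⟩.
-0.8729|00⟩ + 0.2182i|10⟩ + 0.4364i|11⟩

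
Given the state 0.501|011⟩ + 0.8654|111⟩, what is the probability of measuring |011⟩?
0.251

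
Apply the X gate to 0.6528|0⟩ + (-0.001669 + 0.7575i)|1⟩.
(-0.001669 + 0.7575i)|0⟩ + 0.6528|1⟩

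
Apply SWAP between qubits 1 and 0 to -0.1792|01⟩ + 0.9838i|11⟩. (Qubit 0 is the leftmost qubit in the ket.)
-0.1792|10⟩ + 0.9838i|11⟩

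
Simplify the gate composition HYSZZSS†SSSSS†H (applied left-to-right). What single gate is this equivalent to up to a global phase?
Y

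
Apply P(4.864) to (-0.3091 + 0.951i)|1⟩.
(0.8934 + 0.4492i)|1⟩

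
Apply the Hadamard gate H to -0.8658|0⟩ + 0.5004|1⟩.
-0.2584|0⟩ - 0.966|1⟩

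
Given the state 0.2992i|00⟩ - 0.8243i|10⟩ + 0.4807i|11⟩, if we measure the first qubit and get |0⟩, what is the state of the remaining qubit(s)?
i|0⟩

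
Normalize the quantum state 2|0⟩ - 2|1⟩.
1/√2|0⟩ - 1/√2|1⟩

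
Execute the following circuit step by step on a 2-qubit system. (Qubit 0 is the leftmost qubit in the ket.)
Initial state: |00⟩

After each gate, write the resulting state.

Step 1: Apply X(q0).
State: |10⟩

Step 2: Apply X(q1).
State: |11⟩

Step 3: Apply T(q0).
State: (1/√2 + (1/√2)i)|11⟩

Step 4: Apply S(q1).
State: (-1/√2 + (1/√2)i)|11⟩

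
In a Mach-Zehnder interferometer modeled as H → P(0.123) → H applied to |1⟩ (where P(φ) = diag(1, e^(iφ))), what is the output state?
(0.003777 - 0.06135i)|0⟩ + (0.9962 + 0.06135i)|1⟩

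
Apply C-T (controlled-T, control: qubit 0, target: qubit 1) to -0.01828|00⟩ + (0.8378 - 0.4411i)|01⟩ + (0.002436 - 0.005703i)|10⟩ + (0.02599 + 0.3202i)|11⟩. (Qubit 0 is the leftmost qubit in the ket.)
-0.01828|00⟩ + (0.8378 - 0.4411i)|01⟩ + (0.002436 - 0.005703i)|10⟩ + (-0.208 + 0.2448i)|11⟩

C-T leaves the control-|0⟩ kets |00⟩, |01⟩ unchanged and applies T to qubit 1 on the control-|1⟩ pair (|10⟩, |11⟩).
T = [[1, 0], [0, (1/√2 + (1/√2)i)]].
With a = amp(|10⟩) = (0.002436 - 0.005703i) and b = amp(|11⟩) = (0.02599 + 0.3202i):
new amp(|10⟩) = (1)·a = (0.002436 - 0.005703i)
new amp(|11⟩) = (1/√2 + (1/√2)i)·b = (-0.208 + 0.2448i)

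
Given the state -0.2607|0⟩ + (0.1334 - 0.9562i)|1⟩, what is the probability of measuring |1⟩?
0.9321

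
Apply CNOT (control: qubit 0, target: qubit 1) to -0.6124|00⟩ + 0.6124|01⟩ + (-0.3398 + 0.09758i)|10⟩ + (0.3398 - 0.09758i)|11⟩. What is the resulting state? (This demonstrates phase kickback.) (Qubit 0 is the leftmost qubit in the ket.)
-0.6124|00⟩ + 0.6124|01⟩ + (0.3398 - 0.09758i)|10⟩ + (-0.3398 + 0.09758i)|11⟩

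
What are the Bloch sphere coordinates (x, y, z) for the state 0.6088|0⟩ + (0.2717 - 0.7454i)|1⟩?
(0.3308, -0.9076, -0.2588)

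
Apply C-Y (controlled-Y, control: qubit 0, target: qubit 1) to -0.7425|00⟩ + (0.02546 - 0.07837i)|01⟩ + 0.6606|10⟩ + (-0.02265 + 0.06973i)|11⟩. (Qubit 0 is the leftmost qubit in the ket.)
-0.7425|00⟩ + (0.02546 - 0.07837i)|01⟩ + (0.06973 + 0.02265i)|10⟩ + 0.6606i|11⟩

C-Y leaves the control-|0⟩ kets |00⟩, |01⟩ unchanged and applies Y to qubit 1 on the control-|1⟩ pair (|10⟩, |11⟩).
Y = [[0, -i], [i, 0]].
With a = amp(|10⟩) = 0.6606 and b = amp(|11⟩) = (-0.02265 + 0.06973i):
new amp(|10⟩) = (-i)·b = (0.06973 + 0.02265i)
new amp(|11⟩) = (i)·a = 0.6606i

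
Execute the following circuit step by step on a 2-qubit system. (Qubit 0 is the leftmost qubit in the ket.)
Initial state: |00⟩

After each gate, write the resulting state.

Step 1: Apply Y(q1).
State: i|01⟩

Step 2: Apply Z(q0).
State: i|01⟩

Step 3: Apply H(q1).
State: (1/√2)i|00⟩ - (1/√2)i|01⟩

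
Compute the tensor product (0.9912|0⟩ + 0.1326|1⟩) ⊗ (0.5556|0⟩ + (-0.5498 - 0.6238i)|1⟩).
0.5507|00⟩ + (-0.545 - 0.6183i)|01⟩ + 0.07367|10⟩ + (-0.0729 - 0.08272i)|11⟩

amp(|b₁b₂…⟩) = product of the factor amplitudes for bits b₁, b₂, …; only kets whose every factor amplitude is nonzero survive.
|00⟩: (0.9912)(0.5556) = 0.5507
|01⟩: (0.9912)(-0.5498 - 0.6238i) = (-0.545 - 0.6183i)
|10⟩: (0.1326)(0.5556) = 0.07367
|11⟩: (0.1326)(-0.5498 - 0.6238i) = (-0.0729 - 0.08272i)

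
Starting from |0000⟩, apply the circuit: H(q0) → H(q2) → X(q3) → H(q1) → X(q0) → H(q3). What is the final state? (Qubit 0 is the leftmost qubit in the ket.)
0.25|0000⟩ - 0.25|0001⟩ + 0.25|0010⟩ - 0.25|0011⟩ + 0.25|0100⟩ - 0.25|0101⟩ + 0.25|0110⟩ - 0.25|0111⟩ + 0.25|1000⟩ - 0.25|1001⟩ + 0.25|1010⟩ - 0.25|1011⟩ + 0.25|1100⟩ - 0.25|1101⟩ + 0.25|1110⟩ - 0.25|1111⟩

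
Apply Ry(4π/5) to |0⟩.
0.309|0⟩ + 0.9511|1⟩

Ry(4π/5) = [[cos(θ/2), −sin(θ/2)], [sin(θ/2), cos(θ/2)]]; θ = 4π/5, cos(θ/2) ≈ 0.309017, sin(θ/2) ≈ 0.951057.
With a = amp(|0⟩) = 1 and b = amp(|1⟩) = 0:
new amp(|0⟩) = (0.309017)·a + (-0.951057)·b = 0.309
new amp(|1⟩) = (0.951057)·a + (0.309017)·b = 0.9511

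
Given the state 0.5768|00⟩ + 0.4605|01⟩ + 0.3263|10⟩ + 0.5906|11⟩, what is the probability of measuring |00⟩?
0.3327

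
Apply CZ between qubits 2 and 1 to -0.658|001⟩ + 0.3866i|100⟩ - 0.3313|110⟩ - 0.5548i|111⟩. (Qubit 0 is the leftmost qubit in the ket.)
-0.658|001⟩ + 0.3866i|100⟩ - 0.3313|110⟩ + 0.5548i|111⟩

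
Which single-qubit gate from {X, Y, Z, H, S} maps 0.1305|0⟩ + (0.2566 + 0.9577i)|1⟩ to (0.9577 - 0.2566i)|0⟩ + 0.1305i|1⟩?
Y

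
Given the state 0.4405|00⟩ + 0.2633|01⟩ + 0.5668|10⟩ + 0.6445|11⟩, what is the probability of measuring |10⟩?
0.3213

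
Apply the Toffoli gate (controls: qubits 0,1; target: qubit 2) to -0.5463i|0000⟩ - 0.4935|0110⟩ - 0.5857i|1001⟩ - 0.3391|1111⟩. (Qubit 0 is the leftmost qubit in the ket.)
-0.5463i|0000⟩ - 0.4935|0110⟩ - 0.5857i|1001⟩ - 0.3391|1101⟩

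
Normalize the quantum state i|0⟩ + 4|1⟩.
0.2425i|0⟩ + 0.9701|1⟩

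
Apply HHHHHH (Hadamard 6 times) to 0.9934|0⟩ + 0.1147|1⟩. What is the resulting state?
0.9934|0⟩ + 0.1147|1⟩

H² = I, so an even number of Hadamards cancels: H^6 = I and the state is unchanged.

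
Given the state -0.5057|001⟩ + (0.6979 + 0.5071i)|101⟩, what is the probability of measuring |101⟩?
0.7442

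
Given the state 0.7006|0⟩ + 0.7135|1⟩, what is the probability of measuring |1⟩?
0.5091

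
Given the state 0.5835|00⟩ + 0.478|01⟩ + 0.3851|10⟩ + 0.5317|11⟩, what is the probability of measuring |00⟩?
0.3405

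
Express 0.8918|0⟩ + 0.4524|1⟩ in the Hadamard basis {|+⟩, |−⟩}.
0.9505|+⟩ + 0.3107|−⟩

With |ψ⟩ = α|0⟩ + β|1⟩, the Hadamard-basis coefficients are ⟨+|ψ⟩ = (α + β)/√2 and ⟨−|ψ⟩ = (α − β)/√2.
Here α = 0.8918, β = 0.4524: (α + β)/√2 = 0.9505, (α − β)/√2 = 0.3107.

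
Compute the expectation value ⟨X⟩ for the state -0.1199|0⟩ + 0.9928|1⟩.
-0.2381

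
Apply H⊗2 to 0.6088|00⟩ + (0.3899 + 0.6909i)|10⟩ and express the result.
(0.4994 + 0.3455i)|00⟩ + (0.4994 + 0.3455i)|01⟩ + (0.1095 - 0.3455i)|10⟩ + (0.1095 - 0.3455i)|11⟩

H⊗2 gives amp(|y⟩) = (1/2) Σ_x (−1)^(x·y) amp(|x⟩), where x·y is the number of positions in which both x and y have a 1.
|00⟩: (0.6088 + (0.3899 + 0.6909i))/2 = (0.4994 + 0.3455i)
|01⟩: (0.6088 + (0.3899 + 0.6909i))/2 = (0.4994 + 0.3455i)
|10⟩: (0.6088 - (0.3899 + 0.6909i))/2 = (0.1095 - 0.3455i)
|11⟩: (0.6088 - (0.3899 + 0.6909i))/2 = (0.1095 - 0.3455i)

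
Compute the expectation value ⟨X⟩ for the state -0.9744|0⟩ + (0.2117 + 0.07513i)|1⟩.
-0.4126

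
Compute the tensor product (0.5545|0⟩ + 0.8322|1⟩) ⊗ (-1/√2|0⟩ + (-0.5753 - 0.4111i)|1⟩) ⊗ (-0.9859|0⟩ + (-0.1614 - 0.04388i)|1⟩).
0.3866|000⟩ + (0.06328 + 0.0172i)|001⟩ + (0.3145 + 0.2247i)|010⟩ + (0.04148 + 0.05079i)|011⟩ + 0.5802|100⟩ + (0.09498 + 0.02582i)|101⟩ + (0.472 + 0.3373i)|110⟩ + (0.06226 + 0.07623i)|111⟩

amp(|b₁b₂…⟩) = product of the factor amplitudes for bits b₁, b₂, …; only kets whose every factor amplitude is nonzero survive.
|000⟩: (0.5545)(-1/√2)(-0.9859) = 0.3866
|001⟩: (0.5545)(-1/√2)(-0.1614 - 0.04388i) = (0.06328 + 0.0172i)
|010⟩: (0.5545)(-0.5753 - 0.4111i)(-0.9859) = (0.3145 + 0.2247i)
|011⟩: (0.5545)(-0.5753 - 0.4111i)(-0.1614 - 0.04388i) = (0.04148 + 0.05079i)
|100⟩: (0.8322)(-1/√2)(-0.9859) = 0.5802
|101⟩: (0.8322)(-1/√2)(-0.1614 - 0.04388i) = (0.09498 + 0.02582i)
|110⟩: (0.8322)(-0.5753 - 0.4111i)(-0.9859) = (0.472 + 0.3373i)
|111⟩: (0.8322)(-0.5753 - 0.4111i)(-0.1614 - 0.04388i) = (0.06226 + 0.07623i)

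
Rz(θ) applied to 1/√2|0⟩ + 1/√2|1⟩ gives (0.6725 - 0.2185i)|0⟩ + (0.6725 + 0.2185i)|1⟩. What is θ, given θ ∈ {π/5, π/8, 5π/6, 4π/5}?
π/5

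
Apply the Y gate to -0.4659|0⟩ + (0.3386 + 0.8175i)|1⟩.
(0.8175 - 0.3386i)|0⟩ - 0.4659i|1⟩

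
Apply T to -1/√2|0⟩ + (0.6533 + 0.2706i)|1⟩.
-1/√2|0⟩ + (0.2706 + 0.6533i)|1⟩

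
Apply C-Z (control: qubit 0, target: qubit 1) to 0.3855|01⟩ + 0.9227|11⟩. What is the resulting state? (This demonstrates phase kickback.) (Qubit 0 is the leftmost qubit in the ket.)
0.3855|01⟩ - 0.9227|11⟩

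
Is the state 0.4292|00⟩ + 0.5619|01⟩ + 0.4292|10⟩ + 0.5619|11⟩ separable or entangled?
Separable

Writing the state as a|00⟩ + b|01⟩ + c|10⟩ + d|11⟩, it is a product state iff ad − bc = 0.
Here (a, b, c, d) = (0.4292, 0.5619, 0.4292, 0.5619): ad − bc = (0.4292)(0.5619) − (0.5619)(0.4292) = 0, so the state is separable.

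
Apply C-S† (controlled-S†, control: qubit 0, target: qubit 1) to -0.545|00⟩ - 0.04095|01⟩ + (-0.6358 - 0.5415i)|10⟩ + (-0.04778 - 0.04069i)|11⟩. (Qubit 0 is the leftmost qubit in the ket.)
-0.545|00⟩ - 0.04095|01⟩ + (-0.6358 - 0.5415i)|10⟩ + (-0.04069 + 0.04778i)|11⟩

C-S† leaves the control-|0⟩ kets |00⟩, |01⟩ unchanged and applies S† to qubit 1 on the control-|1⟩ pair (|10⟩, |11⟩).
S† = [[1, 0], [0, -i]].
With a = amp(|10⟩) = (-0.6358 - 0.5415i) and b = amp(|11⟩) = (-0.04778 - 0.04069i):
new amp(|10⟩) = (1)·a = (-0.6358 - 0.5415i)
new amp(|11⟩) = (-i)·b = (-0.04069 + 0.04778i)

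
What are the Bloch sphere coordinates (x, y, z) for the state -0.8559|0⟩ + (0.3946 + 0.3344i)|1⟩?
(-0.6755, -0.5724, 0.465)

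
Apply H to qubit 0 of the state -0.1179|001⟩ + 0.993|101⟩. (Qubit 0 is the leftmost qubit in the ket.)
0.6188|001⟩ - 0.7855|101⟩

H on qubit 0 mixes each pair of kets that differ only in qubit 0: amplitudes (a, b) of (|…0…⟩, |…1…⟩) become ((a + b)/√2, (a − b)/√2). Kets absent from the input have amplitude 0.
(|001⟩, |101⟩): (a, b) = (-0.1179, 0.993) → (0.6188, -0.7855)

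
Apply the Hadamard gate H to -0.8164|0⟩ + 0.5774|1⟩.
-0.169|0⟩ - 0.9856|1⟩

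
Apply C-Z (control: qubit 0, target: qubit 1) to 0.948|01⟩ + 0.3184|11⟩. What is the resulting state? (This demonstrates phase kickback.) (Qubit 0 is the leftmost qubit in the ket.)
0.948|01⟩ - 0.3184|11⟩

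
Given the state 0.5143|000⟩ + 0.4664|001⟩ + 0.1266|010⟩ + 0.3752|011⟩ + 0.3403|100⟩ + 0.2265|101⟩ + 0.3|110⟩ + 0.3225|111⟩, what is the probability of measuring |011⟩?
0.1408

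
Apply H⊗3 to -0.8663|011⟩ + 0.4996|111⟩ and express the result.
-0.1296|000⟩ + 0.1296|001⟩ + 0.1296|010⟩ - 0.1296|011⟩ - 0.4829|100⟩ + 0.4829|101⟩ + 0.4829|110⟩ - 0.4829|111⟩

H⊗3 gives amp(|y⟩) = (1/2√2) Σ_x (−1)^(x·y) amp(|x⟩), where x·y is the number of positions in which both x and y have a 1.
|000⟩: (-0.8663 + 0.4996)/(2√2) = -0.1296
|001⟩: (0.8663 - 0.4996)/(2√2) = 0.1296
|010⟩: (0.8663 - 0.4996)/(2√2) = 0.1296
|011⟩: (-0.8663 + 0.4996)/(2√2) = -0.1296
|100⟩: (-0.8663 - 0.4996)/(2√2) = -0.4829
|101⟩: (0.8663 + 0.4996)/(2√2) = 0.4829
|110⟩: (0.8663 + 0.4996)/(2√2) = 0.4829
|111⟩: (-0.8663 - 0.4996)/(2√2) = -0.4829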